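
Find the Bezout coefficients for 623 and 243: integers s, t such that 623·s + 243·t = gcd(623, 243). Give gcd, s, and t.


Euclidean algorithm on (623, 243) — divide until remainder is 0:
  623 = 2 · 243 + 137
  243 = 1 · 137 + 106
  137 = 1 · 106 + 31
  106 = 3 · 31 + 13
  31 = 2 · 13 + 5
  13 = 2 · 5 + 3
  5 = 1 · 3 + 2
  3 = 1 · 2 + 1
  2 = 2 · 1 + 0
gcd(623, 243) = 1.
Track Bezout coefficients alongside the remainders: start with r₀ = 623 = a·1 + b·0 (s = 1, t = 0) and r₁ = 243 = a·0 + b·1 (s = 0, t = 1); each new remainder r_{k+1} = r_{k-1} − q_k·r_k inherits s_{k+1} = s_{k-1} − q_k·s_k, t_{k+1} = t_{k-1} − q_k·t_k, so r_k = a·s_k + b·t_k at every step:
  q = 2: r = 137, s = 1 − 2·0 = 1, t = 0 − 2·1 = -2  (check: 623·1 + 243·(-2) = 137)
  q = 1: r = 106, s = 0 − 1·1 = -1, t = 1 − 1·(-2) = 3  (check: 623·(-1) + 243·3 = 106)
  q = 1: r = 31, s = 1 − 1·(-1) = 2, t = -2 − 1·3 = -5  (check: 623·2 + 243·(-5) = 31)
  q = 3: r = 13, s = -1 − 3·2 = -7, t = 3 − 3·(-5) = 18  (check: 623·(-7) + 243·18 = 13)
  q = 2: r = 5, s = 2 − 2·(-7) = 16, t = -5 − 2·18 = -41  (check: 623·16 + 243·(-41) = 5)
  q = 2: r = 3, s = -7 − 2·16 = -39, t = 18 − 2·(-41) = 100  (check: 623·(-39) + 243·100 = 3)
  q = 1: r = 2, s = 16 − 1·(-39) = 55, t = -41 − 1·100 = -141  (check: 623·55 + 243·(-141) = 2)
  q = 1: r = 1, s = -39 − 1·55 = -94, t = 100 − 1·(-141) = 241  (check: 623·(-94) + 243·241 = 1)
The row with r = 1 (the gcd) gives the Bezout coefficients s = -94, t = 241.
Result: 623 · (-94) + 243 · (241) = 1.

gcd(623, 243) = 1; s = -94, t = 241 (check: 623·(-94) + 243·241 = 1).


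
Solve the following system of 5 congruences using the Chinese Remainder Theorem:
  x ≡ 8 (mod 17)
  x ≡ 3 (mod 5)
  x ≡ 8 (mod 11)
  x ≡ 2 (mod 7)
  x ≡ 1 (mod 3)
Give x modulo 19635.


Product of moduli M = 17 · 5 · 11 · 7 · 3 = 19635.
Merge one congruence at a time:
  Start: x ≡ 8 (mod 17).
  Combine with x ≡ 3 (mod 5); new modulus lcm = 85.
    Write x = 8 + 17·t and substitute into x ≡ 3 (mod 5): 17·t ≡ 3 − 8 = -5 (mod 5).
    Reduce coefficients mod 5: 2·t ≡ 0 (mod 5).
    The inverse of 2 mod 5 is 3 (since 2·3 = 6 = 1·5 + 1), so t ≡ 3·0 = 0 ≡ 0 (mod 5).
    Then x = 8 + 17·0 = 8, valid modulo lcm(17, 5) = 85: x ≡ 8 (mod 85).
  Combine with x ≡ 8 (mod 11); new modulus lcm = 935.
    Write x = 8 + 85·t and substitute into x ≡ 8 (mod 11): 85·t ≡ 8 − 8 = 0 (mod 11).
    Reduce coefficients mod 11: 8·t ≡ 0 (mod 11).
    The inverse of 8 mod 11 is 7 (since 8·7 = 56 = 5·11 + 1), so t ≡ 7·0 = 0 ≡ 0 (mod 11).
    Then x = 8 + 85·0 = 8, valid modulo lcm(85, 11) = 935: x ≡ 8 (mod 935).
  Combine with x ≡ 2 (mod 7); new modulus lcm = 6545.
    Write x = 8 + 935·t and substitute into x ≡ 2 (mod 7): 935·t ≡ 2 − 8 = -6 (mod 7).
    Reduce coefficients mod 7: 4·t ≡ 1 (mod 7).
    The inverse of 4 mod 7 is 2 (since 4·2 = 8 = 1·7 + 1), so t ≡ 2·1 = 2 ≡ 2 (mod 7).
    Then x = 8 + 935·2 = 1878, valid modulo lcm(935, 7) = 6545: x ≡ 1878 (mod 6545).
  Combine with x ≡ 1 (mod 3); new modulus lcm = 19635.
    Write x = 1878 + 6545·t and substitute into x ≡ 1 (mod 3): 6545·t ≡ 1 − 1878 = -1877 (mod 3).
    Reduce coefficients mod 3: 2·t ≡ 1 (mod 3).
    The inverse of 2 mod 3 is 2 (since 2·2 = 4 = 1·3 + 1), so t ≡ 2·1 = 2 ≡ 2 (mod 3).
    Then x = 1878 + 6545·2 = 14968, valid modulo lcm(6545, 3) = 19635: x ≡ 14968 (mod 19635).
Verify against each original: 14968 mod 17 = 8, 14968 mod 5 = 3, 14968 mod 11 = 8, 14968 mod 7 = 2, 14968 mod 3 = 1.

x ≡ 14968 (mod 19635).


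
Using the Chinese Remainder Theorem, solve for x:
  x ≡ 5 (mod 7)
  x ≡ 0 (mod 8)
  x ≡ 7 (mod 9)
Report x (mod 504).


Moduli 7, 8, 9 are pairwise coprime; by CRT there is a unique solution modulo M = 7 · 8 · 9 = 504.
Solve pairwise, accumulating the modulus:
  Start with x ≡ 5 (mod 7).
  Combine with x ≡ 0 (mod 8): since gcd(7, 8) = 1, we get a unique residue mod 56.
    Write x = 5 + 7·t and substitute into x ≡ 0 (mod 8): 7·t ≡ 0 − 5 = -5 (mod 8).
    Reduce coefficients mod 8: 7·t ≡ 3 (mod 8).
    The inverse of 7 mod 8 is 7 (since 7·7 = 49 = 6·8 + 1), so t ≡ 7·3 = 21 ≡ 5 (mod 8).
    Then x = 5 + 7·5 = 40, valid modulo lcm(7, 8) = 56: x ≡ 40 (mod 56).
  Combine with x ≡ 7 (mod 9): since gcd(56, 9) = 1, we get a unique residue mod 504.
    Write x = 40 + 56·t and substitute into x ≡ 7 (mod 9): 56·t ≡ 7 − 40 = -33 (mod 9).
    Reduce coefficients mod 9: 2·t ≡ 3 (mod 9).
    The inverse of 2 mod 9 is 5 (since 2·5 = 10 = 1·9 + 1), so t ≡ 5·3 = 15 ≡ 6 (mod 9).
    Then x = 40 + 56·6 = 376, valid modulo lcm(56, 9) = 504: x ≡ 376 (mod 504).
Verify: 376 mod 7 = 5 ✓, 376 mod 8 = 0 ✓, 376 mod 9 = 7 ✓.

x ≡ 376 (mod 504).


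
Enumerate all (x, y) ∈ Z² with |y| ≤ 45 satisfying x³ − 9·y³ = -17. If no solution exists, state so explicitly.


The equation is x³ - 9y³ = -17. For fixed y, x³ = 9·y³ − 17, so a solution requires the RHS to be a perfect cube.
Strategy: iterate y from -45 to 45, compute RHS = 9·y³ − 17, and check whether it is a (positive or negative) perfect cube.
Check small values of y:
  y = 0: RHS = -17 is not a perfect cube.
  y = 1: RHS = -8 = (-2)³ ⇒ x = -2 works.
  y = -1: RHS = -26 is not a perfect cube.
  y = 2: RHS = 55 is not a perfect cube.
  y = -2: RHS = -89 is not a perfect cube.
  y = 3: RHS = 226 is not a perfect cube.
  y = -3: RHS = -260 is not a perfect cube.
Continuing, at y = 25: RHS = 140608 = (52)³ ⇒ x = 52 works.
Searching the remaining y in |y| ≤ 45 finds no further solutions.
Collected solutions: (-2, 1), (52, 25).

Solutions (with |y| ≤ 45): (-2, 1), (52, 25).


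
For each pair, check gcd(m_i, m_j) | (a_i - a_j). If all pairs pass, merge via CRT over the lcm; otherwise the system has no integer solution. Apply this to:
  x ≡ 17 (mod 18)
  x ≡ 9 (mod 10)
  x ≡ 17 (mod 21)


Moduli 18, 10, 21 are not pairwise coprime, so CRT works modulo lcm(m_i) when all pairwise compatibility conditions hold.
Pairwise compatibility: gcd(m_i, m_j) must divide a_i - a_j for every pair.
Merge one congruence at a time:
  Start: x ≡ 17 (mod 18).
  Combine with x ≡ 9 (mod 10): gcd(18, 10) = 2; 9 - 17 = -8, which IS divisible by 2, so compatible.
    Write x = 17 + 18·t and substitute into x ≡ 9 (mod 10): 18·t ≡ 9 − 17 = -8 (mod 10).
    Divide the congruence (and modulus) by g = 2: 9·t ≡ -4 (mod 5).
    Reduce coefficients mod 5: 4·t ≡ 1 (mod 5).
    The inverse of 4 mod 5 is 4 (since 4·4 = 16 = 3·5 + 1), so t ≡ 4·1 = 4 ≡ 4 (mod 5).
    Then x = 17 + 18·4 = 89, valid modulo lcm(18, 10) = 90: x ≡ 89 (mod 90).
  Combine with x ≡ 17 (mod 21): gcd(90, 21) = 3; 17 - 89 = -72, which IS divisible by 3, so compatible.
    Write x = 89 + 90·t and substitute into x ≡ 17 (mod 21): 90·t ≡ 17 − 89 = -72 (mod 21).
    Divide the congruence (and modulus) by g = 3: 30·t ≡ -24 (mod 7).
    Reduce coefficients mod 7: 2·t ≡ 4 (mod 7).
    The inverse of 2 mod 7 is 4 (since 2·4 = 8 = 1·7 + 1), so t ≡ 4·4 = 16 ≡ 2 (mod 7).
    Then x = 89 + 90·2 = 269, valid modulo lcm(90, 21) = 630: x ≡ 269 (mod 630).
Verify: 269 mod 18 = 17, 269 mod 10 = 9, 269 mod 21 = 17.

x ≡ 269 (mod 630).


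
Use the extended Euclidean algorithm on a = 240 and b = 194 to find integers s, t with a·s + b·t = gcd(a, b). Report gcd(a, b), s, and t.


Euclidean algorithm on (240, 194) — divide until remainder is 0:
  240 = 1 · 194 + 46
  194 = 4 · 46 + 10
  46 = 4 · 10 + 6
  10 = 1 · 6 + 4
  6 = 1 · 4 + 2
  4 = 2 · 2 + 0
gcd(240, 194) = 2.
Track Bezout coefficients alongside the remainders: start with r₀ = 240 = a·1 + b·0 (s = 1, t = 0) and r₁ = 194 = a·0 + b·1 (s = 0, t = 1); each new remainder r_{k+1} = r_{k-1} − q_k·r_k inherits s_{k+1} = s_{k-1} − q_k·s_k, t_{k+1} = t_{k-1} − q_k·t_k, so r_k = a·s_k + b·t_k at every step:
  q = 1: r = 46, s = 1 − 1·0 = 1, t = 0 − 1·1 = -1  (check: 240·1 + 194·(-1) = 46)
  q = 4: r = 10, s = 0 − 4·1 = -4, t = 1 − 4·(-1) = 5  (check: 240·(-4) + 194·5 = 10)
  q = 4: r = 6, s = 1 − 4·(-4) = 17, t = -1 − 4·5 = -21  (check: 240·17 + 194·(-21) = 6)
  q = 1: r = 4, s = -4 − 1·17 = -21, t = 5 − 1·(-21) = 26  (check: 240·(-21) + 194·26 = 4)
  q = 1: r = 2, s = 17 − 1·(-21) = 38, t = -21 − 1·26 = -47  (check: 240·38 + 194·(-47) = 2)
The row with r = 2 (the gcd) gives the Bezout coefficients s = 38, t = -47.
Result: 240 · (38) + 194 · (-47) = 2.

gcd(240, 194) = 2; s = 38, t = -47 (check: 240·38 + 194·(-47) = 2).


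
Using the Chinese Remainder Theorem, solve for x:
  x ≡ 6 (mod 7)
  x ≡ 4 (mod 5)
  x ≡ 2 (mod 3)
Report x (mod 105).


Moduli 7, 5, 3 are pairwise coprime; by CRT there is a unique solution modulo M = 7 · 5 · 3 = 105.
Solve pairwise, accumulating the modulus:
  Start with x ≡ 6 (mod 7).
  Combine with x ≡ 4 (mod 5): since gcd(7, 5) = 1, we get a unique residue mod 35.
    Write x = 6 + 7·t and substitute into x ≡ 4 (mod 5): 7·t ≡ 4 − 6 = -2 (mod 5).
    Reduce coefficients mod 5: 2·t ≡ 3 (mod 5).
    The inverse of 2 mod 5 is 3 (since 2·3 = 6 = 1·5 + 1), so t ≡ 3·3 = 9 ≡ 4 (mod 5).
    Then x = 6 + 7·4 = 34, valid modulo lcm(7, 5) = 35: x ≡ 34 (mod 35).
  Combine with x ≡ 2 (mod 3): since gcd(35, 3) = 1, we get a unique residue mod 105.
    Write x = 34 + 35·t and substitute into x ≡ 2 (mod 3): 35·t ≡ 2 − 34 = -32 (mod 3).
    Reduce coefficients mod 3: 2·t ≡ 1 (mod 3).
    The inverse of 2 mod 3 is 2 (since 2·2 = 4 = 1·3 + 1), so t ≡ 2·1 = 2 ≡ 2 (mod 3).
    Then x = 34 + 35·2 = 104, valid modulo lcm(35, 3) = 105: x ≡ 104 (mod 105).
Verify: 104 mod 7 = 6 ✓, 104 mod 5 = 4 ✓, 104 mod 3 = 2 ✓.

x ≡ 104 (mod 105).


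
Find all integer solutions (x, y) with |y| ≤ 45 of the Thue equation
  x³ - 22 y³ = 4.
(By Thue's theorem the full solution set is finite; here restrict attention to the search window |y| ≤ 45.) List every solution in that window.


The equation is x³ - 22y³ = 4. For fixed y, x³ = 22·y³ + 4, so a solution requires the RHS to be a perfect cube.
Strategy: iterate y from -45 to 45, compute RHS = 22·y³ + 4, and check whether it is a (positive or negative) perfect cube.
Check small values of y:
  y = 0: RHS = 4 is not a perfect cube.
  y = 1: RHS = 26 is not a perfect cube.
  y = -1: RHS = -18 is not a perfect cube.
  y = 2: RHS = 180 is not a perfect cube.
  y = -2: RHS = -172 is not a perfect cube.
  y = 3: RHS = 598 is not a perfect cube.
  y = -3: RHS = -590 is not a perfect cube.
Continuing the search up to |y| = 45 finds no solutions either.
No (x, y) in the scanned range satisfies the equation.

No integer solutions with |y| ≤ 45.


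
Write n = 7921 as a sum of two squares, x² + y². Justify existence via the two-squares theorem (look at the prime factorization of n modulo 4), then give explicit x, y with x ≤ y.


Step 1: Factor n = 7921 = 89^2.
Step 2: Check the mod-4 condition on each prime factor: 89 ≡ 1 (mod 4), exponent 2.
All primes ≡ 3 (mod 4) appear to even exponent (or don't appear), so by the two-squares theorem n IS expressible as a sum of two squares.
Step 3: Build a representation. Here n = 89 · 89 is a product of primes ≡ 1 (mod 4). Each prime p ≡ 1 (mod 4) is itself a sum of two squares; find a² by testing p − a² for a perfect square:
  89: 89 − 1² = 88, 89 − 2² = 85, 89 − 3² = 80, 89 − 4² = 73, 89 − 5² = 64 = 8² ⇒ 89 = 5² + 8².
  Combine using the Brahmagupta–Fibonacci identity (a² + b²)(c² + d²) = (ac − bd)² + (ad + bc)² = (ac + bd)² + (ad − bc)²:
  89 · 89 = 7921: from (5² + 8²)(5² + 8²), take (5·5 − 8·8, 5·8 + 8·5) = (25 − 64, 40 + 40) = (-39, 80); dropping signs (only squares matter) gives (39, 80); check 39² + 80² = 1521 + 6400 = 7921 ✓.
Step 4: Order so x ≤ y and verify: 39² + 80² = 1521 + 6400 = 7921 = n. ✓

n = 7921 = 39² + 80² (one valid representation with x ≤ y).


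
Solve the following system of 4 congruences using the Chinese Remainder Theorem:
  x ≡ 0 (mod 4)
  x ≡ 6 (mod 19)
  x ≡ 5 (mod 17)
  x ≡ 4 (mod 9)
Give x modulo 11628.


Product of moduli M = 4 · 19 · 17 · 9 = 11628.
Merge one congruence at a time:
  Start: x ≡ 0 (mod 4).
  Combine with x ≡ 6 (mod 19); new modulus lcm = 76.
    Write x = 0 + 4·t and substitute into x ≡ 6 (mod 19): 4·t ≡ 6 − 0 = 6 (mod 19).
    The inverse of 4 mod 19 is 5 (since 4·5 = 20 = 1·19 + 1), so t ≡ 5·6 = 30 ≡ 11 (mod 19).
    Then x = 0 + 4·11 = 44, valid modulo lcm(4, 19) = 76: x ≡ 44 (mod 76).
  Combine with x ≡ 5 (mod 17); new modulus lcm = 1292.
    Write x = 44 + 76·t and substitute into x ≡ 5 (mod 17): 76·t ≡ 5 − 44 = -39 (mod 17).
    Reduce coefficients mod 17: 8·t ≡ 12 (mod 17).
    The inverse of 8 mod 17 is 15 (since 8·15 = 120 = 7·17 + 1), so t ≡ 15·12 = 180 ≡ 10 (mod 17).
    Then x = 44 + 76·10 = 804, valid modulo lcm(76, 17) = 1292: x ≡ 804 (mod 1292).
  Combine with x ≡ 4 (mod 9); new modulus lcm = 11628.
    Write x = 804 + 1292·t and substitute into x ≡ 4 (mod 9): 1292·t ≡ 4 − 804 = -800 (mod 9).
    Reduce coefficients mod 9: 5·t ≡ 1 (mod 9).
    The inverse of 5 mod 9 is 2 (since 5·2 = 10 = 1·9 + 1), so t ≡ 2·1 = 2 ≡ 2 (mod 9).
    Then x = 804 + 1292·2 = 3388, valid modulo lcm(1292, 9) = 11628: x ≡ 3388 (mod 11628).
Verify against each original: 3388 mod 4 = 0, 3388 mod 19 = 6, 3388 mod 17 = 5, 3388 mod 9 = 4.

x ≡ 3388 (mod 11628).


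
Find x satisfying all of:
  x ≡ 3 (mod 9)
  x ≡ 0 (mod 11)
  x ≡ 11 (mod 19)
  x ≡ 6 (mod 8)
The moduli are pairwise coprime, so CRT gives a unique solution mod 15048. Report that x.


Product of moduli M = 9 · 11 · 19 · 8 = 15048.
Merge one congruence at a time:
  Start: x ≡ 3 (mod 9).
  Combine with x ≡ 0 (mod 11); new modulus lcm = 99.
    Write x = 3 + 9·t and substitute into x ≡ 0 (mod 11): 9·t ≡ 0 − 3 = -3 (mod 11).
    Reduce coefficients mod 11: 9·t ≡ 8 (mod 11).
    The inverse of 9 mod 11 is 5 (since 9·5 = 45 = 4·11 + 1), so t ≡ 5·8 = 40 ≡ 7 (mod 11).
    Then x = 3 + 9·7 = 66, valid modulo lcm(9, 11) = 99: x ≡ 66 (mod 99).
  Combine with x ≡ 11 (mod 19); new modulus lcm = 1881.
    Write x = 66 + 99·t and substitute into x ≡ 11 (mod 19): 99·t ≡ 11 − 66 = -55 (mod 19).
    Reduce coefficients mod 19: 4·t ≡ 2 (mod 19).
    The inverse of 4 mod 19 is 5 (since 4·5 = 20 = 1·19 + 1), so t ≡ 5·2 = 10 ≡ 10 (mod 19).
    Then x = 66 + 99·10 = 1056, valid modulo lcm(99, 19) = 1881: x ≡ 1056 (mod 1881).
  Combine with x ≡ 6 (mod 8); new modulus lcm = 15048.
    Write x = 1056 + 1881·t and substitute into x ≡ 6 (mod 8): 1881·t ≡ 6 − 1056 = -1050 (mod 8).
    Reduce coefficients mod 8: 1·t ≡ 6 (mod 8).
    So t ≡ 6 (mod 8).
    Then x = 1056 + 1881·6 = 12342, valid modulo lcm(1881, 8) = 15048: x ≡ 12342 (mod 15048).
Verify against each original: 12342 mod 9 = 3, 12342 mod 11 = 0, 12342 mod 19 = 11, 12342 mod 8 = 6.

x ≡ 12342 (mod 15048).


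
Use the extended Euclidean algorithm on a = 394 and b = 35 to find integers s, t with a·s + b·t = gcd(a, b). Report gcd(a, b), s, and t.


Euclidean algorithm on (394, 35) — divide until remainder is 0:
  394 = 11 · 35 + 9
  35 = 3 · 9 + 8
  9 = 1 · 8 + 1
  8 = 8 · 1 + 0
gcd(394, 35) = 1.
Track Bezout coefficients alongside the remainders: start with r₀ = 394 = a·1 + b·0 (s = 1, t = 0) and r₁ = 35 = a·0 + b·1 (s = 0, t = 1); each new remainder r_{k+1} = r_{k-1} − q_k·r_k inherits s_{k+1} = s_{k-1} − q_k·s_k, t_{k+1} = t_{k-1} − q_k·t_k, so r_k = a·s_k + b·t_k at every step:
  q = 11: r = 9, s = 1 − 11·0 = 1, t = 0 − 11·1 = -11  (check: 394·1 + 35·(-11) = 9)
  q = 3: r = 8, s = 0 − 3·1 = -3, t = 1 − 3·(-11) = 34  (check: 394·(-3) + 35·34 = 8)
  q = 1: r = 1, s = 1 − 1·(-3) = 4, t = -11 − 1·34 = -45  (check: 394·4 + 35·(-45) = 1)
The row with r = 1 (the gcd) gives the Bezout coefficients s = 4, t = -45.
Result: 394 · (4) + 35 · (-45) = 1.

gcd(394, 35) = 1; s = 4, t = -45 (check: 394·4 + 35·(-45) = 1).


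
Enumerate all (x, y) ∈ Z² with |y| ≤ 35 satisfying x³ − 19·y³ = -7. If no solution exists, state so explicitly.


The equation is x³ - 19y³ = -7. For fixed y, x³ = 19·y³ − 7, so a solution requires the RHS to be a perfect cube.
Strategy: iterate y from -35 to 35, compute RHS = 19·y³ − 7, and check whether it is a (positive or negative) perfect cube.
Check small values of y:
  y = 0: RHS = -7 is not a perfect cube.
  y = 1: RHS = 12 is not a perfect cube.
  y = -1: RHS = -26 is not a perfect cube.
  y = 2: RHS = 145 is not a perfect cube.
  y = -2: RHS = -159 is not a perfect cube.
  y = 3: RHS = 506 is not a perfect cube.
  y = -3: RHS = -520 is not a perfect cube.
Continuing the search up to |y| = 35 finds no solutions either.
No (x, y) in the scanned range satisfies the equation.

No integer solutions with |y| ≤ 35.


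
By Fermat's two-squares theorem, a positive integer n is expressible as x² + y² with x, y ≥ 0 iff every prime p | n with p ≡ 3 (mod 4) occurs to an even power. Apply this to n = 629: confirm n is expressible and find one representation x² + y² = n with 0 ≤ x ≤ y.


Step 1: Factor n = 629 = 17 · 37.
Step 2: Check the mod-4 condition on each prime factor: 17 ≡ 1 (mod 4), exponent 1; 37 ≡ 1 (mod 4), exponent 1.
All primes ≡ 3 (mod 4) appear to even exponent (or don't appear), so by the two-squares theorem n IS expressible as a sum of two squares.
Step 3: Build a representation. Here n = 17 · 37 is a product of primes ≡ 1 (mod 4). Each prime p ≡ 1 (mod 4) is itself a sum of two squares; find a² by testing p − a² for a perfect square:
  17: 17 − 1² = 16 = 4² ⇒ 17 = 1² + 4².
  37: 37 − 1² = 36 = 6² ⇒ 37 = 1² + 6².
  Combine using the Brahmagupta–Fibonacci identity (a² + b²)(c² + d²) = (ac − bd)² + (ad + bc)² = (ac + bd)² + (ad − bc)²:
  17 · 37 = 629: from (1² + 4²)(1² + 6²), take (1·1 − 4·6, 1·6 + 4·1) = (1 − 24, 6 + 4) = (-23, 10); dropping signs (only squares matter) gives (23, 10); check 23² + 10² = 529 + 100 = 629 ✓.
Step 4: Order so x ≤ y and verify: 10² + 23² = 100 + 529 = 629 = n. ✓

n = 629 = 10² + 23² (one valid representation with x ≤ y).


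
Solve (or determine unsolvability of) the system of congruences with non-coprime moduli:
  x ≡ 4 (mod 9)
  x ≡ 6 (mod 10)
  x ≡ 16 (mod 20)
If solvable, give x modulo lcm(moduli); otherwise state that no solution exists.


Moduli 9, 10, 20 are not pairwise coprime, so CRT works modulo lcm(m_i) when all pairwise compatibility conditions hold.
Pairwise compatibility: gcd(m_i, m_j) must divide a_i - a_j for every pair.
Merge one congruence at a time:
  Start: x ≡ 4 (mod 9).
  Combine with x ≡ 6 (mod 10): gcd(9, 10) = 1; 6 - 4 = 2, which IS divisible by 1, so compatible.
    Write x = 4 + 9·t and substitute into x ≡ 6 (mod 10): 9·t ≡ 6 − 4 = 2 (mod 10).
    The inverse of 9 mod 10 is 9 (since 9·9 = 81 = 8·10 + 1), so t ≡ 9·2 = 18 ≡ 8 (mod 10).
    Then x = 4 + 9·8 = 76, valid modulo lcm(9, 10) = 90: x ≡ 76 (mod 90).
  Combine with x ≡ 16 (mod 20): gcd(90, 20) = 10; 16 - 76 = -60, which IS divisible by 10, so compatible.
    Write x = 76 + 90·t and substitute into x ≡ 16 (mod 20): 90·t ≡ 16 − 76 = -60 (mod 20).
    Divide the congruence (and modulus) by g = 10: 9·t ≡ -6 (mod 2).
    Reduce coefficients mod 2: 1·t ≡ 0 (mod 2).
    So t ≡ 0 (mod 2).
    Then x = 76 + 90·0 = 76, valid modulo lcm(90, 20) = 180: x ≡ 76 (mod 180).
Verify: 76 mod 9 = 4, 76 mod 10 = 6, 76 mod 20 = 16.

x ≡ 76 (mod 180).


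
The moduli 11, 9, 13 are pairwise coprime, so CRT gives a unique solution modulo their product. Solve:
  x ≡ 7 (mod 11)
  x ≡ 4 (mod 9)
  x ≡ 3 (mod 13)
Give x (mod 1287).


Moduli 11, 9, 13 are pairwise coprime; by CRT there is a unique solution modulo M = 11 · 9 · 13 = 1287.
Solve pairwise, accumulating the modulus:
  Start with x ≡ 7 (mod 11).
  Combine with x ≡ 4 (mod 9): since gcd(11, 9) = 1, we get a unique residue mod 99.
    Write x = 7 + 11·t and substitute into x ≡ 4 (mod 9): 11·t ≡ 4 − 7 = -3 (mod 9).
    Reduce coefficients mod 9: 2·t ≡ 6 (mod 9).
    The inverse of 2 mod 9 is 5 (since 2·5 = 10 = 1·9 + 1), so t ≡ 5·6 = 30 ≡ 3 (mod 9).
    Then x = 7 + 11·3 = 40, valid modulo lcm(11, 9) = 99: x ≡ 40 (mod 99).
  Combine with x ≡ 3 (mod 13): since gcd(99, 13) = 1, we get a unique residue mod 1287.
    Write x = 40 + 99·t and substitute into x ≡ 3 (mod 13): 99·t ≡ 3 − 40 = -37 (mod 13).
    Reduce coefficients mod 13: 8·t ≡ 2 (mod 13).
    The inverse of 8 mod 13 is 5 (since 8·5 = 40 = 3·13 + 1), so t ≡ 5·2 = 10 ≡ 10 (mod 13).
    Then x = 40 + 99·10 = 1030, valid modulo lcm(99, 13) = 1287: x ≡ 1030 (mod 1287).
Verify: 1030 mod 11 = 7 ✓, 1030 mod 9 = 4 ✓, 1030 mod 13 = 3 ✓.

x ≡ 1030 (mod 1287).


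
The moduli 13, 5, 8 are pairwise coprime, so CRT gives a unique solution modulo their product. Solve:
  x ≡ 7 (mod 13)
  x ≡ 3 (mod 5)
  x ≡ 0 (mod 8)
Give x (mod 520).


Moduli 13, 5, 8 are pairwise coprime; by CRT there is a unique solution modulo M = 13 · 5 · 8 = 520.
Solve pairwise, accumulating the modulus:
  Start with x ≡ 7 (mod 13).
  Combine with x ≡ 3 (mod 5): since gcd(13, 5) = 1, we get a unique residue mod 65.
    Write x = 7 + 13·t and substitute into x ≡ 3 (mod 5): 13·t ≡ 3 − 7 = -4 (mod 5).
    Reduce coefficients mod 5: 3·t ≡ 1 (mod 5).
    The inverse of 3 mod 5 is 2 (since 3·2 = 6 = 1·5 + 1), so t ≡ 2·1 = 2 ≡ 2 (mod 5).
    Then x = 7 + 13·2 = 33, valid modulo lcm(13, 5) = 65: x ≡ 33 (mod 65).
  Combine with x ≡ 0 (mod 8): since gcd(65, 8) = 1, we get a unique residue mod 520.
    Write x = 33 + 65·t and substitute into x ≡ 0 (mod 8): 65·t ≡ 0 − 33 = -33 (mod 8).
    Reduce coefficients mod 8: 1·t ≡ 7 (mod 8).
    So t ≡ 7 (mod 8).
    Then x = 33 + 65·7 = 488, valid modulo lcm(65, 8) = 520: x ≡ 488 (mod 520).
Verify: 488 mod 13 = 7 ✓, 488 mod 5 = 3 ✓, 488 mod 8 = 0 ✓.

x ≡ 488 (mod 520).


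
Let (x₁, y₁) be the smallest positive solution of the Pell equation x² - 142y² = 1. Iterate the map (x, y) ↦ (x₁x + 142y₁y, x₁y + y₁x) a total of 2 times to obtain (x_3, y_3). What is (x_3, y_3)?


Step 1: Find the fundamental solution (x₁, y₁) of x² - 142y² = 1.
  Expand √142 as a continued fraction. a₀ = ⌊√142⌋ = 11; iterate m_{k+1} = d_k·a_k − m_k, d_{k+1} = (142 − m_{k+1}²)/d_k, a_{k+1} = ⌊(a₀ + m_{k+1})/d_{k+1}⌋ (starting m₀ = 0, d₀ = 1), with convergents p_k = a_k·p_{k-1} + p_{k-2}, q_k = a_k·q_{k-1} + q_{k-2} (p₋₁ = 1, q₋₁ = 0):
  k = 0: a₀ = 11; p₀/q₀ = 11/1; p₀² − 142·q₀² = 121 − 142 = -21.
  k = 1: m = 11, d = 21, a = ⌊(11 + 11)/21⌋ = 1; p/q = (1·11 + 1)/(1·1 + 0) = 12/1; p² − 142·q² = 144 − 142 = 2.
  k = 2: m = 10, d = 2, a = ⌊(11 + 10)/2⌋ = 10; p/q = (10·12 + 11)/(10·1 + 1) = 131/11; p² − 142·q² = 17161 − 17182 = -21.
  k = 3: m = 10, d = 21, a = ⌊(11 + 10)/21⌋ = 1; p/q = (1·131 + 12)/(1·11 + 1) = 143/12; p² − 142·q² = 20449 − 20448 = 1.
  The first convergent with p² − 142·q² = 1 gives the fundamental solution (x₁, y₁) = (143, 12).
Step 2: Apply the recurrence (x_{n+1}, y_{n+1}) = (x₁x_n + 142y₁y_n, x₁y_n + y₁x_n) repeatedly.
  From (x_1, y_1) = (143, 12): x_2 = 143·143 + 142·12·12 = 40897; y_2 = 143·12 + 12·143 = 3432.
  From (x_2, y_2) = (40897, 3432): x_3 = 143·40897 + 142·12·3432 = 11696399; y_3 = 143·3432 + 12·40897 = 981540.
Step 3: Verify x_3² - 142·y_3² = 136805749567201 - 136805749567200 = 1 (should be 1). ✓

(x_1, y_1) = (143, 12); (x_3, y_3) = (11696399, 981540).


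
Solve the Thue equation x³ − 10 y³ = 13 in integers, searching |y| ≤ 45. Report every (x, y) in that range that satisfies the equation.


The equation is x³ - 10y³ = 13. For fixed y, x³ = 10·y³ + 13, so a solution requires the RHS to be a perfect cube.
Strategy: iterate y from -45 to 45, compute RHS = 10·y³ + 13, and check whether it is a (positive or negative) perfect cube.
Check small values of y:
  y = 0: RHS = 13 is not a perfect cube.
  y = 1: RHS = 23 is not a perfect cube.
  y = -1: RHS = 3 is not a perfect cube.
  y = 2: RHS = 93 is not a perfect cube.
  y = -2: RHS = -67 is not a perfect cube.
  y = 3: RHS = 283 is not a perfect cube.
  y = -3: RHS = -257 is not a perfect cube.
Continuing the search up to |y| = 45 finds no solutions either.
No (x, y) in the scanned range satisfies the equation.

No integer solutions with |y| ≤ 45.


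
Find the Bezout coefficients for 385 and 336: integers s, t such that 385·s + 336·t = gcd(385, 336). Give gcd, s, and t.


Euclidean algorithm on (385, 336) — divide until remainder is 0:
  385 = 1 · 336 + 49
  336 = 6 · 49 + 42
  49 = 1 · 42 + 7
  42 = 6 · 7 + 0
gcd(385, 336) = 7.
Track Bezout coefficients alongside the remainders: start with r₀ = 385 = a·1 + b·0 (s = 1, t = 0) and r₁ = 336 = a·0 + b·1 (s = 0, t = 1); each new remainder r_{k+1} = r_{k-1} − q_k·r_k inherits s_{k+1} = s_{k-1} − q_k·s_k, t_{k+1} = t_{k-1} − q_k·t_k, so r_k = a·s_k + b·t_k at every step:
  q = 1: r = 49, s = 1 − 1·0 = 1, t = 0 − 1·1 = -1  (check: 385·1 + 336·(-1) = 49)
  q = 6: r = 42, s = 0 − 6·1 = -6, t = 1 − 6·(-1) = 7  (check: 385·(-6) + 336·7 = 42)
  q = 1: r = 7, s = 1 − 1·(-6) = 7, t = -1 − 1·7 = -8  (check: 385·7 + 336·(-8) = 7)
The row with r = 7 (the gcd) gives the Bezout coefficients s = 7, t = -8.
Result: 385 · (7) + 336 · (-8) = 7.

gcd(385, 336) = 7; s = 7, t = -8 (check: 385·7 + 336·(-8) = 7).


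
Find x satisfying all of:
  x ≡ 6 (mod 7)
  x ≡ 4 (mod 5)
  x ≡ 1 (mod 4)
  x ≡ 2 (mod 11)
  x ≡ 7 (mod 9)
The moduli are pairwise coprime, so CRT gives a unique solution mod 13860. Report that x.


Product of moduli M = 7 · 5 · 4 · 11 · 9 = 13860.
Merge one congruence at a time:
  Start: x ≡ 6 (mod 7).
  Combine with x ≡ 4 (mod 5); new modulus lcm = 35.
    Write x = 6 + 7·t and substitute into x ≡ 4 (mod 5): 7·t ≡ 4 − 6 = -2 (mod 5).
    Reduce coefficients mod 5: 2·t ≡ 3 (mod 5).
    The inverse of 2 mod 5 is 3 (since 2·3 = 6 = 1·5 + 1), so t ≡ 3·3 = 9 ≡ 4 (mod 5).
    Then x = 6 + 7·4 = 34, valid modulo lcm(7, 5) = 35: x ≡ 34 (mod 35).
  Combine with x ≡ 1 (mod 4); new modulus lcm = 140.
    Write x = 34 + 35·t and substitute into x ≡ 1 (mod 4): 35·t ≡ 1 − 34 = -33 (mod 4).
    Reduce coefficients mod 4: 3·t ≡ 3 (mod 4).
    The inverse of 3 mod 4 is 3 (since 3·3 = 9 = 2·4 + 1), so t ≡ 3·3 = 9 ≡ 1 (mod 4).
    Then x = 34 + 35·1 = 69, valid modulo lcm(35, 4) = 140: x ≡ 69 (mod 140).
  Combine with x ≡ 2 (mod 11); new modulus lcm = 1540.
    Write x = 69 + 140·t and substitute into x ≡ 2 (mod 11): 140·t ≡ 2 − 69 = -67 (mod 11).
    Reduce coefficients mod 11: 8·t ≡ 10 (mod 11).
    The inverse of 8 mod 11 is 7 (since 8·7 = 56 = 5·11 + 1), so t ≡ 7·10 = 70 ≡ 4 (mod 11).
    Then x = 69 + 140·4 = 629, valid modulo lcm(140, 11) = 1540: x ≡ 629 (mod 1540).
  Combine with x ≡ 7 (mod 9); new modulus lcm = 13860.
    Write x = 629 + 1540·t and substitute into x ≡ 7 (mod 9): 1540·t ≡ 7 − 629 = -622 (mod 9).
    Reduce coefficients mod 9: 1·t ≡ 8 (mod 9).
    So t ≡ 8 (mod 9).
    Then x = 629 + 1540·8 = 12949, valid modulo lcm(1540, 9) = 13860: x ≡ 12949 (mod 13860).
Verify against each original: 12949 mod 7 = 6, 12949 mod 5 = 4, 12949 mod 4 = 1, 12949 mod 11 = 2, 12949 mod 9 = 7.

x ≡ 12949 (mod 13860).


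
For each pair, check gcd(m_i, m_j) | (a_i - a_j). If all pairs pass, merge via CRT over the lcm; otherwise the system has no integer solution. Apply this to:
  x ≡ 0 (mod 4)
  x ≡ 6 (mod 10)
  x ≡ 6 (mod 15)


Moduli 4, 10, 15 are not pairwise coprime, so CRT works modulo lcm(m_i) when all pairwise compatibility conditions hold.
Pairwise compatibility: gcd(m_i, m_j) must divide a_i - a_j for every pair.
Merge one congruence at a time:
  Start: x ≡ 0 (mod 4).
  Combine with x ≡ 6 (mod 10): gcd(4, 10) = 2; 6 - 0 = 6, which IS divisible by 2, so compatible.
    Write x = 0 + 4·t and substitute into x ≡ 6 (mod 10): 4·t ≡ 6 − 0 = 6 (mod 10).
    Divide the congruence (and modulus) by g = 2: 2·t ≡ 3 (mod 5).
    The inverse of 2 mod 5 is 3 (since 2·3 = 6 = 1·5 + 1), so t ≡ 3·3 = 9 ≡ 4 (mod 5).
    Then x = 0 + 4·4 = 16, valid modulo lcm(4, 10) = 20: x ≡ 16 (mod 20).
  Combine with x ≡ 6 (mod 15): gcd(20, 15) = 5; 6 - 16 = -10, which IS divisible by 5, so compatible.
    Write x = 16 + 20·t and substitute into x ≡ 6 (mod 15): 20·t ≡ 6 − 16 = -10 (mod 15).
    Divide the congruence (and modulus) by g = 5: 4·t ≡ -2 (mod 3).
    Reduce coefficients mod 3: 1·t ≡ 1 (mod 3).
    So t ≡ 1 (mod 3).
    Then x = 16 + 20·1 = 36, valid modulo lcm(20, 15) = 60: x ≡ 36 (mod 60).
Verify: 36 mod 4 = 0, 36 mod 10 = 6, 36 mod 15 = 6.

x ≡ 36 (mod 60).


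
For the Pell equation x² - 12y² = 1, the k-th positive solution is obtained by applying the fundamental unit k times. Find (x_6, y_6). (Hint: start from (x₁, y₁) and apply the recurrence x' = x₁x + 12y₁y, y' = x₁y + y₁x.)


Step 1: Find the fundamental solution (x₁, y₁) of x² - 12y² = 1.
  Expand √12 as a continued fraction. a₀ = ⌊√12⌋ = 3; iterate m_{k+1} = d_k·a_k − m_k, d_{k+1} = (12 − m_{k+1}²)/d_k, a_{k+1} = ⌊(a₀ + m_{k+1})/d_{k+1}⌋ (starting m₀ = 0, d₀ = 1), with convergents p_k = a_k·p_{k-1} + p_{k-2}, q_k = a_k·q_{k-1} + q_{k-2} (p₋₁ = 1, q₋₁ = 0):
  k = 0: a₀ = 3; p₀/q₀ = 3/1; p₀² − 12·q₀² = 9 − 12 = -3.
  k = 1: m = 3, d = 3, a = ⌊(3 + 3)/3⌋ = 2; p/q = (2·3 + 1)/(2·1 + 0) = 7/2; p² − 12·q² = 49 − 48 = 1.
  The first convergent with p² − 12·q² = 1 gives the fundamental solution (x₁, y₁) = (7, 2).
Step 2: Apply the recurrence (x_{n+1}, y_{n+1}) = (x₁x_n + 12y₁y_n, x₁y_n + y₁x_n) repeatedly.
  From (x_1, y_1) = (7, 2): x_2 = 7·7 + 12·2·2 = 97; y_2 = 7·2 + 2·7 = 28.
  From (x_2, y_2) = (97, 28): x_3 = 7·97 + 12·2·28 = 1351; y_3 = 7·28 + 2·97 = 390.
  From (x_3, y_3) = (1351, 390): x_4 = 7·1351 + 12·2·390 = 18817; y_4 = 7·390 + 2·1351 = 5432.
  From (x_4, y_4) = (18817, 5432): x_5 = 7·18817 + 12·2·5432 = 262087; y_5 = 7·5432 + 2·18817 = 75658.
  From (x_5, y_5) = (262087, 75658): x_6 = 7·262087 + 12·2·75658 = 3650401; y_6 = 7·75658 + 2·262087 = 1053780.
Step 3: Verify x_6² - 12·y_6² = 13325427460801 - 13325427460800 = 1 (should be 1). ✓

(x_1, y_1) = (7, 2); (x_6, y_6) = (3650401, 1053780).


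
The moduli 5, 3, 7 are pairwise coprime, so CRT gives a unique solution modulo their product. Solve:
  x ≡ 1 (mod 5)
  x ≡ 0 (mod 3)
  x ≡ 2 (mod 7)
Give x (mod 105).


Moduli 5, 3, 7 are pairwise coprime; by CRT there is a unique solution modulo M = 5 · 3 · 7 = 105.
Solve pairwise, accumulating the modulus:
  Start with x ≡ 1 (mod 5).
  Combine with x ≡ 0 (mod 3): since gcd(5, 3) = 1, we get a unique residue mod 15.
    Write x = 1 + 5·t and substitute into x ≡ 0 (mod 3): 5·t ≡ 0 − 1 = -1 (mod 3).
    Reduce coefficients mod 3: 2·t ≡ 2 (mod 3).
    The inverse of 2 mod 3 is 2 (since 2·2 = 4 = 1·3 + 1), so t ≡ 2·2 = 4 ≡ 1 (mod 3).
    Then x = 1 + 5·1 = 6, valid modulo lcm(5, 3) = 15: x ≡ 6 (mod 15).
  Combine with x ≡ 2 (mod 7): since gcd(15, 7) = 1, we get a unique residue mod 105.
    Write x = 6 + 15·t and substitute into x ≡ 2 (mod 7): 15·t ≡ 2 − 6 = -4 (mod 7).
    Reduce coefficients mod 7: 1·t ≡ 3 (mod 7).
    So t ≡ 3 (mod 7).
    Then x = 6 + 15·3 = 51, valid modulo lcm(15, 7) = 105: x ≡ 51 (mod 105).
Verify: 51 mod 5 = 1 ✓, 51 mod 3 = 0 ✓, 51 mod 7 = 2 ✓.

x ≡ 51 (mod 105).


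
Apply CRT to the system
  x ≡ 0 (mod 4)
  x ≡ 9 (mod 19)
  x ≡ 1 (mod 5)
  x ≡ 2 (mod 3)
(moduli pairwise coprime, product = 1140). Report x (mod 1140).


Product of moduli M = 4 · 19 · 5 · 3 = 1140.
Merge one congruence at a time:
  Start: x ≡ 0 (mod 4).
  Combine with x ≡ 9 (mod 19); new modulus lcm = 76.
    Write x = 0 + 4·t and substitute into x ≡ 9 (mod 19): 4·t ≡ 9 − 0 = 9 (mod 19).
    The inverse of 4 mod 19 is 5 (since 4·5 = 20 = 1·19 + 1), so t ≡ 5·9 = 45 ≡ 7 (mod 19).
    Then x = 0 + 4·7 = 28, valid modulo lcm(4, 19) = 76: x ≡ 28 (mod 76).
  Combine with x ≡ 1 (mod 5); new modulus lcm = 380.
    Write x = 28 + 76·t and substitute into x ≡ 1 (mod 5): 76·t ≡ 1 − 28 = -27 (mod 5).
    Reduce coefficients mod 5: 1·t ≡ 3 (mod 5).
    So t ≡ 3 (mod 5).
    Then x = 28 + 76·3 = 256, valid modulo lcm(76, 5) = 380: x ≡ 256 (mod 380).
  Combine with x ≡ 2 (mod 3); new modulus lcm = 1140.
    Write x = 256 + 380·t and substitute into x ≡ 2 (mod 3): 380·t ≡ 2 − 256 = -254 (mod 3).
    Reduce coefficients mod 3: 2·t ≡ 1 (mod 3).
    The inverse of 2 mod 3 is 2 (since 2·2 = 4 = 1·3 + 1), so t ≡ 2·1 = 2 ≡ 2 (mod 3).
    Then x = 256 + 380·2 = 1016, valid modulo lcm(380, 3) = 1140: x ≡ 1016 (mod 1140).
Verify against each original: 1016 mod 4 = 0, 1016 mod 19 = 9, 1016 mod 5 = 1, 1016 mod 3 = 2.

x ≡ 1016 (mod 1140).


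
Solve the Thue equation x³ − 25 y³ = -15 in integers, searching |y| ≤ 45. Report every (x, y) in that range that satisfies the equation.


The equation is x³ - 25y³ = -15. For fixed y, x³ = 25·y³ − 15, so a solution requires the RHS to be a perfect cube.
Strategy: iterate y from -45 to 45, compute RHS = 25·y³ − 15, and check whether it is a (positive or negative) perfect cube.
Check small values of y:
  y = 0: RHS = -15 is not a perfect cube.
  y = 1: RHS = 10 is not a perfect cube.
  y = -1: RHS = -40 is not a perfect cube.
  y = 2: RHS = 185 is not a perfect cube.
  y = -2: RHS = -215 is not a perfect cube.
  y = 3: RHS = 660 is not a perfect cube.
  y = -3: RHS = -690 is not a perfect cube.
Continuing the search up to |y| = 45 finds no solutions either.
No (x, y) in the scanned range satisfies the equation.

No integer solutions with |y| ≤ 45.


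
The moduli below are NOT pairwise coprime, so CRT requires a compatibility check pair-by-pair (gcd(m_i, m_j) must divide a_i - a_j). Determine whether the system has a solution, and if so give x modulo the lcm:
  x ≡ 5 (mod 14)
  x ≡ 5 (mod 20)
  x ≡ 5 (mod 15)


Moduli 14, 20, 15 are not pairwise coprime, so CRT works modulo lcm(m_i) when all pairwise compatibility conditions hold.
Pairwise compatibility: gcd(m_i, m_j) must divide a_i - a_j for every pair.
Merge one congruence at a time:
  Start: x ≡ 5 (mod 14).
  Combine with x ≡ 5 (mod 20): gcd(14, 20) = 2; 5 - 5 = 0, which IS divisible by 2, so compatible.
    Write x = 5 + 14·t and substitute into x ≡ 5 (mod 20): 14·t ≡ 5 − 5 = 0 (mod 20).
    Divide the congruence (and modulus) by g = 2: 7·t ≡ 0 (mod 10).
    The inverse of 7 mod 10 is 3 (since 7·3 = 21 = 2·10 + 1), so t ≡ 3·0 = 0 ≡ 0 (mod 10).
    Then x = 5 + 14·0 = 5, valid modulo lcm(14, 20) = 140: x ≡ 5 (mod 140).
  Combine with x ≡ 5 (mod 15): gcd(140, 15) = 5; 5 - 5 = 0, which IS divisible by 5, so compatible.
    Write x = 5 + 140·t and substitute into x ≡ 5 (mod 15): 140·t ≡ 5 − 5 = 0 (mod 15).
    Divide the congruence (and modulus) by g = 5: 28·t ≡ 0 (mod 3).
    Reduce coefficients mod 3: 1·t ≡ 0 (mod 3).
    So t ≡ 0 (mod 3).
    Then x = 5 + 140·0 = 5, valid modulo lcm(140, 15) = 420: x ≡ 5 (mod 420).
Verify: 5 mod 14 = 5, 5 mod 20 = 5, 5 mod 15 = 5.

x ≡ 5 (mod 420).


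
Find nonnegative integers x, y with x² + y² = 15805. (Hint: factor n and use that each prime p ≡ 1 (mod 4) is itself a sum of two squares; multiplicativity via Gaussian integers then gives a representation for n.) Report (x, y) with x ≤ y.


Step 1: Factor n = 15805 = 5 · 29 · 109.
Step 2: Check the mod-4 condition on each prime factor: 5 ≡ 1 (mod 4), exponent 1; 29 ≡ 1 (mod 4), exponent 1; 109 ≡ 1 (mod 4), exponent 1.
All primes ≡ 3 (mod 4) appear to even exponent (or don't appear), so by the two-squares theorem n IS expressible as a sum of two squares.
Step 3: Build a representation. Here n = 5 · 29 · 109 is a product of primes ≡ 1 (mod 4). Each prime p ≡ 1 (mod 4) is itself a sum of two squares; find a² by testing p − a² for a perfect square:
  5: 5 − 1² = 4 = 2² ⇒ 5 = 1² + 2².
  29: 29 − 1² = 28, 29 − 2² = 25 = 5² ⇒ 29 = 2² + 5².
  109: 109 − 1² = 108, 109 − 2² = 105, 109 − 3² = 100 = 10² ⇒ 109 = 3² + 10².
  Combine using the Brahmagupta–Fibonacci identity (a² + b²)(c² + d²) = (ac − bd)² + (ad + bc)² = (ac + bd)² + (ad − bc)²:
  5 · 29 = 145: from (1² + 2²)(2² + 5²), take (1·2 − 2·5, 1·5 + 2·2) = (2 − 10, 5 + 4) = (-8, 9); dropping signs (only squares matter) gives (8, 9); check 8² + 9² = 64 + 81 = 145 ✓.
  145 · 109 = 15805: from (8² + 9²)(3² + 10²), take (8·3 − 9·10, 8·10 + 9·3) = (24 − 90, 80 + 27) = (-66, 107); dropping signs (only squares matter) gives (66, 107); check 66² + 107² = 4356 + 11449 = 15805 ✓.
Step 4: Order so x ≤ y and verify: 66² + 107² = 4356 + 11449 = 15805 = n. ✓

n = 15805 = 66² + 107² (one valid representation with x ≤ y).


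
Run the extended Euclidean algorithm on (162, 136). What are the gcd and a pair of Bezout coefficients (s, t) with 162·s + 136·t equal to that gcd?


Euclidean algorithm on (162, 136) — divide until remainder is 0:
  162 = 1 · 136 + 26
  136 = 5 · 26 + 6
  26 = 4 · 6 + 2
  6 = 3 · 2 + 0
gcd(162, 136) = 2.
Track Bezout coefficients alongside the remainders: start with r₀ = 162 = a·1 + b·0 (s = 1, t = 0) and r₁ = 136 = a·0 + b·1 (s = 0, t = 1); each new remainder r_{k+1} = r_{k-1} − q_k·r_k inherits s_{k+1} = s_{k-1} − q_k·s_k, t_{k+1} = t_{k-1} − q_k·t_k, so r_k = a·s_k + b·t_k at every step:
  q = 1: r = 26, s = 1 − 1·0 = 1, t = 0 − 1·1 = -1  (check: 162·1 + 136·(-1) = 26)
  q = 5: r = 6, s = 0 − 5·1 = -5, t = 1 − 5·(-1) = 6  (check: 162·(-5) + 136·6 = 6)
  q = 4: r = 2, s = 1 − 4·(-5) = 21, t = -1 − 4·6 = -25  (check: 162·21 + 136·(-25) = 2)
The row with r = 2 (the gcd) gives the Bezout coefficients s = 21, t = -25.
Result: 162 · (21) + 136 · (-25) = 2.

gcd(162, 136) = 2; s = 21, t = -25 (check: 162·21 + 136·(-25) = 2).


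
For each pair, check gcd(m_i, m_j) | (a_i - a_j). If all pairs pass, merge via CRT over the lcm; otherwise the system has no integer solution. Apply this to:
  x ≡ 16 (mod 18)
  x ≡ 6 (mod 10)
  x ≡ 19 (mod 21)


Moduli 18, 10, 21 are not pairwise coprime, so CRT works modulo lcm(m_i) when all pairwise compatibility conditions hold.
Pairwise compatibility: gcd(m_i, m_j) must divide a_i - a_j for every pair.
Merge one congruence at a time:
  Start: x ≡ 16 (mod 18).
  Combine with x ≡ 6 (mod 10): gcd(18, 10) = 2; 6 - 16 = -10, which IS divisible by 2, so compatible.
    Write x = 16 + 18·t and substitute into x ≡ 6 (mod 10): 18·t ≡ 6 − 16 = -10 (mod 10).
    Divide the congruence (and modulus) by g = 2: 9·t ≡ -5 (mod 5).
    Reduce coefficients mod 5: 4·t ≡ 0 (mod 5).
    The inverse of 4 mod 5 is 4 (since 4·4 = 16 = 3·5 + 1), so t ≡ 4·0 = 0 ≡ 0 (mod 5).
    Then x = 16 + 18·0 = 16, valid modulo lcm(18, 10) = 90: x ≡ 16 (mod 90).
  Combine with x ≡ 19 (mod 21): gcd(90, 21) = 3; 19 - 16 = 3, which IS divisible by 3, so compatible.
    Write x = 16 + 90·t and substitute into x ≡ 19 (mod 21): 90·t ≡ 19 − 16 = 3 (mod 21).
    Divide the congruence (and modulus) by g = 3: 30·t ≡ 1 (mod 7).
    Reduce coefficients mod 7: 2·t ≡ 1 (mod 7).
    The inverse of 2 mod 7 is 4 (since 2·4 = 8 = 1·7 + 1), so t ≡ 4·1 = 4 ≡ 4 (mod 7).
    Then x = 16 + 90·4 = 376, valid modulo lcm(90, 21) = 630: x ≡ 376 (mod 630).
Verify: 376 mod 18 = 16, 376 mod 10 = 6, 376 mod 21 = 19.

x ≡ 376 (mod 630).


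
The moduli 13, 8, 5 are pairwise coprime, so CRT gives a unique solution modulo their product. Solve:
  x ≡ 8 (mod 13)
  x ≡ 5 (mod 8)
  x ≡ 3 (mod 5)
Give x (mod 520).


Moduli 13, 8, 5 are pairwise coprime; by CRT there is a unique solution modulo M = 13 · 8 · 5 = 520.
Solve pairwise, accumulating the modulus:
  Start with x ≡ 8 (mod 13).
  Combine with x ≡ 5 (mod 8): since gcd(13, 8) = 1, we get a unique residue mod 104.
    Write x = 8 + 13·t and substitute into x ≡ 5 (mod 8): 13·t ≡ 5 − 8 = -3 (mod 8).
    Reduce coefficients mod 8: 5·t ≡ 5 (mod 8).
    The inverse of 5 mod 8 is 5 (since 5·5 = 25 = 3·8 + 1), so t ≡ 5·5 = 25 ≡ 1 (mod 8).
    Then x = 8 + 13·1 = 21, valid modulo lcm(13, 8) = 104: x ≡ 21 (mod 104).
  Combine with x ≡ 3 (mod 5): since gcd(104, 5) = 1, we get a unique residue mod 520.
    Write x = 21 + 104·t and substitute into x ≡ 3 (mod 5): 104·t ≡ 3 − 21 = -18 (mod 5).
    Reduce coefficients mod 5: 4·t ≡ 2 (mod 5).
    The inverse of 4 mod 5 is 4 (since 4·4 = 16 = 3·5 + 1), so t ≡ 4·2 = 8 ≡ 3 (mod 5).
    Then x = 21 + 104·3 = 333, valid modulo lcm(104, 5) = 520: x ≡ 333 (mod 520).
Verify: 333 mod 13 = 8 ✓, 333 mod 8 = 5 ✓, 333 mod 5 = 3 ✓.

x ≡ 333 (mod 520).
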